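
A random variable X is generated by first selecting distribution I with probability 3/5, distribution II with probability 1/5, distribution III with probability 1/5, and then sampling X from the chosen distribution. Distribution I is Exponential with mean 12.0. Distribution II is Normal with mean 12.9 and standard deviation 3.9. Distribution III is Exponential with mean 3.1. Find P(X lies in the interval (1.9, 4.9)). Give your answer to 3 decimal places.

Conditional on each component, P(1.9 < X < 4.9): I: 0.188808; II: 0.0177224; III: 0.335933.
By total probability, P(1.9 < X < 4.9) = 0.6·0.188808 + 0.2·0.0177224 + 0.2·0.335933 = 0.184016.

0.184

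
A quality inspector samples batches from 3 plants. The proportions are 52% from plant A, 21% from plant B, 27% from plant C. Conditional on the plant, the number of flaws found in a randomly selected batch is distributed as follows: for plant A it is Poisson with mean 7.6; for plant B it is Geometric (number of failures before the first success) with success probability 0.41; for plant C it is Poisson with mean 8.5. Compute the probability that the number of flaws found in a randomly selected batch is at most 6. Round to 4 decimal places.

Conditional on each plant, P(X ≤ 6): A: 0.364621; B: 0.975113; C: 0.256178.
By total probability, P(X ≤ 6) = 0.52·0.364621 + 0.21·0.975113 + 0.27·0.256178 = 0.463545.

0.4635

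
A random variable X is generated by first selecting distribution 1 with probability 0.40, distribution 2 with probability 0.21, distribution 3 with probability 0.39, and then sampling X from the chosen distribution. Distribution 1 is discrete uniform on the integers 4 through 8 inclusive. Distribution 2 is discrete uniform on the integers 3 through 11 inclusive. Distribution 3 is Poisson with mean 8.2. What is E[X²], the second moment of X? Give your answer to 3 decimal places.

For each component E[X²] = Var + (mean)², giving 1: 38; 2: 55.6667; 3: 75.44.
Overall E[X²] = 0.4·38 + 0.21·55.6667 + 0.39·75.44 = 56.3116.

56.312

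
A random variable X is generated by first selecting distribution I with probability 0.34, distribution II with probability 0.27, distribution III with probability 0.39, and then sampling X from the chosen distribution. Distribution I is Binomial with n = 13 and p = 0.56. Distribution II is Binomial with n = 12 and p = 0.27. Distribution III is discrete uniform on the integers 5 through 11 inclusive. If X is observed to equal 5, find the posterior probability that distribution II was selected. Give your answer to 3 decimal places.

Likelihoods P(X=5 | ·): I: 0.0995727; II: 0.125546; III: 0.142857.
Posterior ∝ prior × likelihood. Numerator for II: 0.27·0.125546 = 0.0338975.
Normalizing constant: 0.34·0.0995727 + 0.27·0.125546 + 0.39·0.142857 = 0.123466.
P(II | observation) = 0.0338975 / 0.123466 = 0.274548.

0.275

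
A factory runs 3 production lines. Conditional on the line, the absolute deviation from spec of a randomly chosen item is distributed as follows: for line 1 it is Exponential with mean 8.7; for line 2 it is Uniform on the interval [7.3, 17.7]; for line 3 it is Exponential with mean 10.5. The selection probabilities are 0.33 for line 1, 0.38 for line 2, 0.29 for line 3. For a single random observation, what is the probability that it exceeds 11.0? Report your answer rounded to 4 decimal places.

Conditional on each line, P(X > 11.0): 1: 0.282418; 2: 0.644231; 3: 0.350772.
By total probability, P(X > 11.0) = 0.33·0.282418 + 0.38·0.644231 + 0.29·0.350772 = 0.439729.

0.4397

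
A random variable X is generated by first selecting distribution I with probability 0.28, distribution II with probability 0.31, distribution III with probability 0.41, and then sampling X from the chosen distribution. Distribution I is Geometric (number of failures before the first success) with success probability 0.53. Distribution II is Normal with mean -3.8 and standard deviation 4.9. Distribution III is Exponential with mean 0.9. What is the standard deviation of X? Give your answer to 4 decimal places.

3.5997

Per component, I: μ=0.886792, E[X²]=2.45959; II: μ=-3.8, E[X²]=38.45; III: μ=0.9, E[X²]=1.62.
E[X] = 0.28·0.886792 + 0.31·-3.8 + 0.41·0.9 = -0.560698.
E[X²] = 0.28·2.45959 + 0.31·38.45 + 0.41·1.62 = 13.2724.
Var(X) = E[X²] − (E[X])² = 13.2724 − 0.314382 = 12.958.
SD(X) = √12.958 = 3.59972.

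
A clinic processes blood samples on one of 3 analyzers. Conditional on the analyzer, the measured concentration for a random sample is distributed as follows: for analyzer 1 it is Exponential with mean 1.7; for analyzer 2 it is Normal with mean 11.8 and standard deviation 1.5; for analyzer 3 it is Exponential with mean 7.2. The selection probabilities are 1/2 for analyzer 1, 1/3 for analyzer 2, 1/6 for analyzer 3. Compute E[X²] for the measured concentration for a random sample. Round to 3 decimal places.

For each component E[X²] = Var + (mean)², giving 1: 5.78; 2: 141.49; 3: 103.68.
Overall E[X²] = 0.5·5.78 + 0.333333·141.49 + 0.166667·103.68 = 67.3333.

67.333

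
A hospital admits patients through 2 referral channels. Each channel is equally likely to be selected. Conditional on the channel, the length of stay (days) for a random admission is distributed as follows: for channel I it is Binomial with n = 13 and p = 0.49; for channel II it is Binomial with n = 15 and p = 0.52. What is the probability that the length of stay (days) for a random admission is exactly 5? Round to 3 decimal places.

0.120

Conditional on each channel, P(X = 5): I: 0.166387; II: 0.0741284.
By total probability, P(X = 5) = 0.5·0.166387 + 0.5·0.0741284 = 0.120258.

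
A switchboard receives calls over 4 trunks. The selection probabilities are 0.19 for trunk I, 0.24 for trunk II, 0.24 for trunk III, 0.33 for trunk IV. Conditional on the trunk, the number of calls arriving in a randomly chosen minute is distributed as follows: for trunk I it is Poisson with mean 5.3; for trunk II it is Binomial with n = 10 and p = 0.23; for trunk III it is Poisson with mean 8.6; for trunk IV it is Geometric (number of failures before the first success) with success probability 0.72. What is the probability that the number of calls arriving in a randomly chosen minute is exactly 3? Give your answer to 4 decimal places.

Conditional on each trunk, P(X = 3): I: 0.123856; II: 0.234315; III: 0.0195169; IV: 0.0158054.
By total probability, P(X = 3) = 0.19·0.123856 + 0.24·0.234315 + 0.24·0.0195169 + 0.33·0.0158054 = 0.089668.

0.0897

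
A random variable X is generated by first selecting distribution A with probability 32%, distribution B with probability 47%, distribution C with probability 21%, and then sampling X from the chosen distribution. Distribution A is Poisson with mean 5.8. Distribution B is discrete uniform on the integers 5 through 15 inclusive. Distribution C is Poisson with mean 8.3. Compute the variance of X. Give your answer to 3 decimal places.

11.657

Per component, A: μ=5.8, E[X²]=39.44; B: μ=10, E[X²]=110; C: μ=8.3, E[X²]=77.19.
E[X] = 0.32·5.8 + 0.47·10 + 0.21·8.3 = 8.299.
E[X²] = 0.32·39.44 + 0.47·110 + 0.21·77.19 = 80.5307.
Var(X) = E[X²] − (E[X])² = 80.5307 − 68.8734 = 11.6573.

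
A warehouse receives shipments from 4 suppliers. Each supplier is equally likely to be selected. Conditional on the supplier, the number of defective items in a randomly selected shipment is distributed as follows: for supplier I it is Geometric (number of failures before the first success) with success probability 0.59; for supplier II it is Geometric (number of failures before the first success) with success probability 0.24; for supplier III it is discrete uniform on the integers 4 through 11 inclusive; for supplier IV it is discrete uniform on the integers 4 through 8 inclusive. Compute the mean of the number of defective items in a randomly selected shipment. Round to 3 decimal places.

4.340

Component means — I: 0.694915; II: 3.16667; III: 7.5; IV: 6.
E[X] = 0.25·0.694915 + 0.25·3.16667 + 0.25·7.5 + 0.25·6 = 4.3404.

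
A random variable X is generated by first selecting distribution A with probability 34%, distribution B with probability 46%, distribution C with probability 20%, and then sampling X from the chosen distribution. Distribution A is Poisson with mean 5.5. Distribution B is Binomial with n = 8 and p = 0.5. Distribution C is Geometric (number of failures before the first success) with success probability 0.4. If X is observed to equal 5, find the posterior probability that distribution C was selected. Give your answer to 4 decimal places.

0.0377

Likelihoods P(X=5 | ·): A: 0.171401; B: 0.21875; C: 0.031104.
Posterior ∝ prior × likelihood. Numerator for C: 0.2·0.031104 = 0.0062208.
Normalizing constant: 0.34·0.171401 + 0.46·0.21875 + 0.2·0.031104 = 0.165122.
P(C | observation) = 0.0062208 / 0.165122 = 0.037674.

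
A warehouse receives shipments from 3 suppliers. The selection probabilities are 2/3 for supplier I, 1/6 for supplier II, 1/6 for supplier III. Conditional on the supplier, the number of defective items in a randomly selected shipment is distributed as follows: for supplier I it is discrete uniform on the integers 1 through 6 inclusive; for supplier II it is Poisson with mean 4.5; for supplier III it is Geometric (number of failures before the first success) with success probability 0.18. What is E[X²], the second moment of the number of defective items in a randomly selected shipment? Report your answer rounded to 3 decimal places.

21.913

For each component E[X²] = Var + (mean)², giving I: 15.1667; II: 24.75; III: 46.0617.
Overall E[X²] = 0.666667·15.1667 + 0.166667·24.75 + 0.166667·46.0617 = 21.9131.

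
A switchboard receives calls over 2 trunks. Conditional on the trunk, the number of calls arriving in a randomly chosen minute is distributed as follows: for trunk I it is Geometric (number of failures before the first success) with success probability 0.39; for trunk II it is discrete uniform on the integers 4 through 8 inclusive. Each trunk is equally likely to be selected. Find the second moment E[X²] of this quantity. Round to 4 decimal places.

For each component E[X²] = Var + (mean)², giving I: 6.45694; II: 38.
Overall E[X²] = 0.5·6.45694 + 0.5·38 = 22.2285.

22.2285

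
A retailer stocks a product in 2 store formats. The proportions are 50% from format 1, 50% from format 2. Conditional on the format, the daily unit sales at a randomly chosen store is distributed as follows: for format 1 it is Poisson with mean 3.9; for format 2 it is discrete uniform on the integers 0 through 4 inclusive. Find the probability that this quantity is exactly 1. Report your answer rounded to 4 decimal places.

0.1395

Conditional on each format, P(X = 1): 1: 0.0789435; 2: 0.2.
By total probability, P(X = 1) = 0.5·0.0789435 + 0.5·0.2 = 0.139472.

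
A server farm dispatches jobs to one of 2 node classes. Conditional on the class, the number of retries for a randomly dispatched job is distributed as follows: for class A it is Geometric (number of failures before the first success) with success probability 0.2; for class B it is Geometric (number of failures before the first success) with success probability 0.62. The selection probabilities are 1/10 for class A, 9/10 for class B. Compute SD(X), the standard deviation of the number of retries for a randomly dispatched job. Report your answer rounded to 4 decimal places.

Per component, A: μ=4, E[X²]=36; B: μ=0.612903, E[X²]=1.3642.
E[X] = 0.1·4 + 0.9·0.612903 = 0.951613.
E[X²] = 0.1·36 + 0.9·1.3642 = 4.82778.
Var(X) = E[X²] − (E[X])² = 4.82778 − 0.905567 = 3.92222.
SD(X) = √3.92222 = 1.98046.

1.9805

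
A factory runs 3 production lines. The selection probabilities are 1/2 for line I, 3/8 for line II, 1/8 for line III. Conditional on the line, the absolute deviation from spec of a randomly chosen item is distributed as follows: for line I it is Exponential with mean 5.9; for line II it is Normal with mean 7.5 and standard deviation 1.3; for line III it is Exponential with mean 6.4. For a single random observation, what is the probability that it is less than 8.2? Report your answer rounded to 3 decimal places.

Conditional on each line, P(X < 8.2): I: 0.750882; II: 0.704871; III: 0.72231.
By total probability, P(X < 8.2) = 0.5·0.750882 + 0.375·0.704871 + 0.125·0.72231 = 0.730057.

0.730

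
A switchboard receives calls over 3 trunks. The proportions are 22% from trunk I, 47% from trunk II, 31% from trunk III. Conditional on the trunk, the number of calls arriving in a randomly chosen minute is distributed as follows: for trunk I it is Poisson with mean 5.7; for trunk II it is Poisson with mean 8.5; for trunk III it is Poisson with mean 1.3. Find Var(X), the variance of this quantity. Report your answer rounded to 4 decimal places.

15.3361

Per component, I: μ=5.7, E[X²]=38.19; II: μ=8.5, E[X²]=80.75; III: μ=1.3, E[X²]=2.99.
E[X] = 0.22·5.7 + 0.47·8.5 + 0.31·1.3 = 5.652.
E[X²] = 0.22·38.19 + 0.47·80.75 + 0.31·2.99 = 47.2812.
Var(X) = E[X²] − (E[X])² = 47.2812 − 31.9451 = 15.3361.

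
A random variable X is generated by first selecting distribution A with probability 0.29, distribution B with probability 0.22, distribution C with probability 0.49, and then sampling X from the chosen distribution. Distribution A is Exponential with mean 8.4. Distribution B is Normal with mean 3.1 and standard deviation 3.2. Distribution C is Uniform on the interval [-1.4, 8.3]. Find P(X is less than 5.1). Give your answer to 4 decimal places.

Conditional on each component, P(X < 5.1): A: 0.455094; B: 0.734014; C: 0.670103.
By total probability, P(X < 5.1) = 0.29·0.455094 + 0.22·0.734014 + 0.49·0.670103 = 0.621811.

0.6218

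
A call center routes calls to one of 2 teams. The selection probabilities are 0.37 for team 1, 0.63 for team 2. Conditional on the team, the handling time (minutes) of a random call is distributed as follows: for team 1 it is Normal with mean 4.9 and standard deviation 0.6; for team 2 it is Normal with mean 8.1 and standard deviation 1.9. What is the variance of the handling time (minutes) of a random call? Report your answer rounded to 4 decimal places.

4.7944

Per component, 1: μ=4.9, E[X²]=24.37; 2: μ=8.1, E[X²]=69.22.
E[X] = 0.37·4.9 + 0.63·8.1 = 6.916.
E[X²] = 0.37·24.37 + 0.63·69.22 = 52.6255.
Var(X) = E[X²] − (E[X])² = 52.6255 − 47.8311 = 4.79444.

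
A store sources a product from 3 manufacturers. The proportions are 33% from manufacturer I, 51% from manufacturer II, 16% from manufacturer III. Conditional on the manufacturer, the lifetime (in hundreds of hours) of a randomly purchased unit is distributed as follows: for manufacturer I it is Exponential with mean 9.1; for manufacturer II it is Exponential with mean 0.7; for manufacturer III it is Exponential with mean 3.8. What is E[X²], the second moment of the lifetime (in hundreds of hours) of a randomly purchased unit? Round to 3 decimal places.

59.775

For each component E[X²] = Var + (mean)², giving I: 165.62; II: 0.98; III: 28.88.
Overall E[X²] = 0.33·165.62 + 0.51·0.98 + 0.16·28.88 = 59.7752.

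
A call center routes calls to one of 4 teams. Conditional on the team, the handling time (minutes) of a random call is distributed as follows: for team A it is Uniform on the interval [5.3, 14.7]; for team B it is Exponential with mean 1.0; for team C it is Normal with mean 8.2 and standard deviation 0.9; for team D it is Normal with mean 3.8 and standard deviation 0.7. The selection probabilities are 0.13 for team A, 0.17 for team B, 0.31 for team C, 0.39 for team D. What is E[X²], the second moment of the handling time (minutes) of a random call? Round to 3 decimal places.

41.215

For each component E[X²] = Var + (mean)², giving A: 107.363; B: 2; C: 68.05; D: 14.93.
Overall E[X²] = 0.13·107.363 + 0.17·2 + 0.31·68.05 + 0.39·14.93 = 41.2154.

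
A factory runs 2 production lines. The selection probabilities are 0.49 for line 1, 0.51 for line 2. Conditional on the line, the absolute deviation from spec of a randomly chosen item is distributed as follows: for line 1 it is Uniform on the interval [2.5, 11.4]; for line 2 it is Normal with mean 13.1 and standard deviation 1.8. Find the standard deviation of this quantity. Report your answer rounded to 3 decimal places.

Per component, 1: μ=6.95, E[X²]=54.9033; 2: μ=13.1, E[X²]=174.85.
E[X] = 0.49·6.95 + 0.51·13.1 = 10.0865.
E[X²] = 0.49·54.9033 + 0.51·174.85 = 116.076.
Var(X) = E[X²] − (E[X])² = 116.076 − 101.737 = 14.3387.
SD(X) = √14.3387 = 3.78664.

3.787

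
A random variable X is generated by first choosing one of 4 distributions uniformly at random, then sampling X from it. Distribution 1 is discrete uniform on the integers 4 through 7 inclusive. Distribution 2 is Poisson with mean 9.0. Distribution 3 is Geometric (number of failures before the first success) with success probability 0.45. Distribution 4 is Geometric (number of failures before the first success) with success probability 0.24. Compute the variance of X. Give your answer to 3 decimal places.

14.934

Per component, 1: μ=5.5, E[X²]=31.5; 2: μ=9, E[X²]=90; 3: μ=1.22222, E[X²]=4.20988; 4: μ=3.16667, E[X²]=23.2222.
E[X] = 0.25·5.5 + 0.25·9 + 0.25·1.22222 + 0.25·3.16667 = 4.72222.
E[X²] = 0.25·31.5 + 0.25·90 + 0.25·4.20988 + 0.25·23.2222 = 37.233.
Var(X) = E[X²] − (E[X])² = 37.233 − 22.2994 = 14.9336.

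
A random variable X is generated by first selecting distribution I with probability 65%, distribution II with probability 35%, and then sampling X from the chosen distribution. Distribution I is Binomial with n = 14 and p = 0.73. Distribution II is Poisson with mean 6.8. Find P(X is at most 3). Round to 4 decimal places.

0.0325

Conditional on each component, P(X ≤ 3): I: 8.64213e-05; II: 0.0928057.
By total probability, P(X ≤ 3) = 0.65·8.64213e-05 + 0.35·0.0928057 = 0.0325382.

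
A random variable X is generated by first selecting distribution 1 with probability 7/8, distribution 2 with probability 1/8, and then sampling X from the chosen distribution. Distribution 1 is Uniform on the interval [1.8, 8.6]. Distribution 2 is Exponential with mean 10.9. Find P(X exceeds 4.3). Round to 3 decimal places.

Conditional on each component, P(X > 4.3): 1: 0.632353; 2: 0.67402.
By total probability, P(X > 4.3) = 0.875·0.632353 + 0.125·0.67402 = 0.637561.

0.638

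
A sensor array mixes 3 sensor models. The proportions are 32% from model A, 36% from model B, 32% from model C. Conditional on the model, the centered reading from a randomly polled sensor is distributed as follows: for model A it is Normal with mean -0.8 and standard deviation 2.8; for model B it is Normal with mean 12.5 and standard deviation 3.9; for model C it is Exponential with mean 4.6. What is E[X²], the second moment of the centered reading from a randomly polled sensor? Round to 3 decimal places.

For each component E[X²] = Var + (mean)², giving A: 8.48; B: 171.46; C: 42.32.
Overall E[X²] = 0.32·8.48 + 0.36·171.46 + 0.32·42.32 = 77.9816.

77.982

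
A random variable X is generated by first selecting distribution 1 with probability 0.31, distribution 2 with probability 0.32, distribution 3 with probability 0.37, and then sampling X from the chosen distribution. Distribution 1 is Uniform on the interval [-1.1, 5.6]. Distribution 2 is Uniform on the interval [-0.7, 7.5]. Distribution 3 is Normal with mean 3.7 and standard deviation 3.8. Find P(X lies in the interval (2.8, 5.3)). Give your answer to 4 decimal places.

Conditional on each component, P(2.8 < X < 5.3): 1: 0.373134; 2: 0.304878; 3: 0.256752.
By total probability, P(2.8 < X < 5.3) = 0.31·0.373134 + 0.32·0.304878 + 0.37·0.256752 = 0.308231.

0.3082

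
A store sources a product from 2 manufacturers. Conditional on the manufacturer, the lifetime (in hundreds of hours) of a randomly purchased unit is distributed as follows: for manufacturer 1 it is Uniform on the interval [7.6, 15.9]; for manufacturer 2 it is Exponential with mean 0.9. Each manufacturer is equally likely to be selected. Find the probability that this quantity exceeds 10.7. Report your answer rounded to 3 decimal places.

0.313

Conditional on each manufacturer, P(X > 10.7): 1: 0.626506; 2: 6.86627e-06.
By total probability, P(X > 10.7) = 0.5·0.626506 + 0.5·6.86627e-06 = 0.313256.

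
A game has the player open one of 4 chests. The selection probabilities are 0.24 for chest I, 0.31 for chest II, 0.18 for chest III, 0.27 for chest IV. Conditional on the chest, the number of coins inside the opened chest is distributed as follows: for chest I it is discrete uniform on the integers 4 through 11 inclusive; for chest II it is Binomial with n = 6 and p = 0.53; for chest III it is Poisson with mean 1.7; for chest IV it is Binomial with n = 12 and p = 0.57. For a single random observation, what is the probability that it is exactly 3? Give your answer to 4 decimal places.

Conditional on each chest, P(X = 3): I: 0; II: 0.309137; III: 0.149587; IV: 0.0204769.
By total probability, P(X = 3) = 0.24·0 + 0.31·0.309137 + 0.18·0.149587 + 0.27·0.0204769 = 0.128287.

0.1283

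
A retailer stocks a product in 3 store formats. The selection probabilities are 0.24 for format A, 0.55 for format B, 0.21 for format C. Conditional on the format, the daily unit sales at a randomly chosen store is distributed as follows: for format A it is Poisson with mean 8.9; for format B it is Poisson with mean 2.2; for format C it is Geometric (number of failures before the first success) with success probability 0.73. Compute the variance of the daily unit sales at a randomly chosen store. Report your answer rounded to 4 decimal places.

13.4320

Per component, A: μ=8.9, E[X²]=88.11; B: μ=2.2, E[X²]=7.04; C: μ=0.369863, E[X²]=0.64346.
E[X] = 0.24·8.9 + 0.55·2.2 + 0.21·0.369863 = 3.42367.
E[X²] = 0.24·88.11 + 0.55·7.04 + 0.21·0.64346 = 25.1535.
Var(X) = E[X²] − (E[X])² = 25.1535 − 11.7215 = 13.432.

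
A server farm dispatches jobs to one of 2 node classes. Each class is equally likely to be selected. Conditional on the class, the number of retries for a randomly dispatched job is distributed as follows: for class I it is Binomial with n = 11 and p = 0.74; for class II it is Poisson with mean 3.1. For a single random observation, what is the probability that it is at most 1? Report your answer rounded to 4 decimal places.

Conditional on each class, P(X ≤ 1): I: 1.1858e-05; II: 0.184702.
By total probability, P(X ≤ 1) = 0.5·1.1858e-05 + 0.5·0.184702 = 0.0923568.

0.0924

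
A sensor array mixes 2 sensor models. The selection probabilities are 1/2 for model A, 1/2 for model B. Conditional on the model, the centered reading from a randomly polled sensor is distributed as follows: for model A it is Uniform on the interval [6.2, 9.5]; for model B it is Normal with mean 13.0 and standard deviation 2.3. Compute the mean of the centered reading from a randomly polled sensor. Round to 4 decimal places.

Component means — A: 7.85; B: 13.
E[X] = 0.5·7.85 + 0.5·13 = 10.425.

10.4250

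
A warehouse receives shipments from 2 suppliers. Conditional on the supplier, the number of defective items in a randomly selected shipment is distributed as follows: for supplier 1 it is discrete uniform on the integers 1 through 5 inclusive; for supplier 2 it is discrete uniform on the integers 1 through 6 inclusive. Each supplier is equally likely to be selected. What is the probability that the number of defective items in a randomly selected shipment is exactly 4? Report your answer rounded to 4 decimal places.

0.1833

Conditional on each supplier, P(X = 4): 1: 0.2; 2: 0.166667.
By total probability, P(X = 4) = 0.5·0.2 + 0.5·0.166667 = 0.183333.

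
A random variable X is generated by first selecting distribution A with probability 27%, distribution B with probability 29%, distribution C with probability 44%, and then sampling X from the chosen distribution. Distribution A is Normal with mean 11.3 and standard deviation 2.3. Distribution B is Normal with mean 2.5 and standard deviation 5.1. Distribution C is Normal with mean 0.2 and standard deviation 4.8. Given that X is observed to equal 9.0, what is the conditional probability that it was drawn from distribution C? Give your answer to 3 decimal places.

0.150

Likelihoods f(9.0 | ·): A: 0.105205; B: 0.0347225; C: 0.0154815.
Posterior ∝ prior × likelihood. Numerator for C: 0.44·0.0154815 = 0.00681186.
Normalizing constant: 0.27·0.105205 + 0.29·0.0347225 + 0.44·0.0154815 = 0.0452866.
P(C | observation) = 0.00681186 / 0.0452866 = 0.150416.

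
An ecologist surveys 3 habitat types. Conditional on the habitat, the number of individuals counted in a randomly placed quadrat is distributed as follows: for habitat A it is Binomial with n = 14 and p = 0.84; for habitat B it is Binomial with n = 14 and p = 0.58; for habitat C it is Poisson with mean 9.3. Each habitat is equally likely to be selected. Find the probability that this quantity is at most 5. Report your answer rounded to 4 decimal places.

Conditional on each habitat, P(X ≤ 5): A: 6.34139e-05; B: 0.078911; C: 0.0986498.
By total probability, P(X ≤ 5) = 0.333333·6.34139e-05 + 0.333333·0.078911 + 0.333333·0.0986498 = 0.0592081.

0.0592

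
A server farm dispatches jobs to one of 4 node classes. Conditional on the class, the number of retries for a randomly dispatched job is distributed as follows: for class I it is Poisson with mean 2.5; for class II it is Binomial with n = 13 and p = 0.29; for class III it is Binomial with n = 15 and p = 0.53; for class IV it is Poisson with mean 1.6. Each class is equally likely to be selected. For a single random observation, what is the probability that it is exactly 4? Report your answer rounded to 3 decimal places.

Conditional on each class, P(X = 4): I: 0.133602; II: 0.231859; III: 0.0266264; IV: 0.0551312.
By total probability, P(X = 4) = 0.25·0.133602 + 0.25·0.231859 + 0.25·0.0266264 + 0.25·0.0551312 = 0.111805.

0.112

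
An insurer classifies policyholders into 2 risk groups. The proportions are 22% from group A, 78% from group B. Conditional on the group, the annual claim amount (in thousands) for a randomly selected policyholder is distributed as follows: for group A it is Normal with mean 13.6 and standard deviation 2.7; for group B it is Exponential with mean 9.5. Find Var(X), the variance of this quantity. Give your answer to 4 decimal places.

74.8834

Per component, A: μ=13.6, E[X²]=192.25; B: μ=9.5, E[X²]=180.5.
E[X] = 0.22·13.6 + 0.78·9.5 = 10.402.
E[X²] = 0.22·192.25 + 0.78·180.5 = 183.085.
Var(X) = E[X²] − (E[X])² = 183.085 − 108.202 = 74.8834.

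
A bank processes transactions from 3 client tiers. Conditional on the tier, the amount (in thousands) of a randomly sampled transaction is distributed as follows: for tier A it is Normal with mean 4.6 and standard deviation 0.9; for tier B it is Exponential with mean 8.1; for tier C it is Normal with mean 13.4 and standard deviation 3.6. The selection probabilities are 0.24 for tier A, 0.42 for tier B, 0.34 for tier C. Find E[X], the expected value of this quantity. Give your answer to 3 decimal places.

Component means — A: 4.6; B: 8.1; C: 13.4.
E[X] = 0.24·4.6 + 0.42·8.1 + 0.34·13.4 = 9.062.

9.062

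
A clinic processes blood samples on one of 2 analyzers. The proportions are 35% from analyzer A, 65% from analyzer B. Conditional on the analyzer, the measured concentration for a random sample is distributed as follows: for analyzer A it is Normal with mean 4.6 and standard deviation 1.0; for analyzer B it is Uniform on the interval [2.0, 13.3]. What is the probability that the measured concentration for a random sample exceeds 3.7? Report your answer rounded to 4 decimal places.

0.8378

Conditional on each analyzer, P(X > 3.7): A: 0.81594; B: 0.849558.
By total probability, P(X > 3.7) = 0.35·0.81594 + 0.65·0.849558 = 0.837791.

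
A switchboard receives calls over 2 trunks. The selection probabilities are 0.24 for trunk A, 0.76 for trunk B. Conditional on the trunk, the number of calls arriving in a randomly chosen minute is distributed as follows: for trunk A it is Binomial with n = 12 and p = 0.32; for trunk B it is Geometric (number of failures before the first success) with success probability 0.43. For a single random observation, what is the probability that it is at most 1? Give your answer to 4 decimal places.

Conditional on each trunk, P(X ≤ 1): A: 0.0649735; B: 0.6751.
By total probability, P(X ≤ 1) = 0.24·0.0649735 + 0.76·0.6751 = 0.52867.

0.5287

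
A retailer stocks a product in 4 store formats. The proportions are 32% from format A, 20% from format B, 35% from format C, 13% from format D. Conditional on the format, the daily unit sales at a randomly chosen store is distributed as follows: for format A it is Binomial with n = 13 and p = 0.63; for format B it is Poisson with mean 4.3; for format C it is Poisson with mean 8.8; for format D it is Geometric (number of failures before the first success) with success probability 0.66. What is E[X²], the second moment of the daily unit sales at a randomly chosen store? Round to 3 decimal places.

57.312

For each component E[X²] = Var + (mean)², giving A: 70.1064; B: 22.79; C: 86.24; D: 1.04591.
Overall E[X²] = 0.32·70.1064 + 0.2·22.79 + 0.35·86.24 + 0.13·1.04591 = 57.312.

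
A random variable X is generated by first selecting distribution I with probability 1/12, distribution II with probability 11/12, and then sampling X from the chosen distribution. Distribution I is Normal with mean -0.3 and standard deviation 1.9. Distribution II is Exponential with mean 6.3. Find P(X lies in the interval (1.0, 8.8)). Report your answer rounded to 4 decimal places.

0.5759

Conditional on each component, P(1.0 < X < 8.8): I: 0.24692; II: 0.605846.
By total probability, P(1.0 < X < 8.8) = 0.0833333·0.24692 + 0.916667·0.605846 = 0.575935.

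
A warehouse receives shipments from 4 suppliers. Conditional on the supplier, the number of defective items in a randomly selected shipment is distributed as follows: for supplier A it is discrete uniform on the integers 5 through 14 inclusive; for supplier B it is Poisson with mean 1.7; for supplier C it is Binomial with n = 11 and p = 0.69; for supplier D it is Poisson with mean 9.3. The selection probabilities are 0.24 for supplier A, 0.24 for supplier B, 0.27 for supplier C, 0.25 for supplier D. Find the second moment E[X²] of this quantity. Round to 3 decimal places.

For each component E[X²] = Var + (mean)², giving A: 98.5; B: 4.59; C: 59.961; D: 95.79.
Overall E[X²] = 0.24·98.5 + 0.24·4.59 + 0.27·59.961 + 0.25·95.79 = 64.8786.

64.879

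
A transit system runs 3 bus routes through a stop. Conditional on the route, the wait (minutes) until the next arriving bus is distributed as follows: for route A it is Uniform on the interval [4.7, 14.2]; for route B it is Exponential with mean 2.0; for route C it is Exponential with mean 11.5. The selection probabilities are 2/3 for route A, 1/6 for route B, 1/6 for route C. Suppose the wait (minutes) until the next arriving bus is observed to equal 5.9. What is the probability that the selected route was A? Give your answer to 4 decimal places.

0.8433

Likelihoods f(5.9 | ·): A: 0.105263; B: 0.0261699; C: 0.0520583.
Posterior ∝ prior × likelihood. Numerator for A: 0.666667·0.105263 = 0.0701754.
Normalizing constant: 0.666667·0.105263 + 0.166667·0.0261699 + 0.166667·0.0520583 = 0.0832135.
P(A | observation) = 0.0701754 / 0.0832135 = 0.843318.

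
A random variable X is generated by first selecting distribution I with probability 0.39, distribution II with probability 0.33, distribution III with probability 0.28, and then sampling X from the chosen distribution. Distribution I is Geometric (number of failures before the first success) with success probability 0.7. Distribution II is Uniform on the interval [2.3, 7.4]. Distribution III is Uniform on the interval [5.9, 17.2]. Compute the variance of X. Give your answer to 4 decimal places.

24.1038

Per component, I: μ=0.428571, E[X²]=0.795918; II: μ=4.85, E[X²]=25.69; III: μ=11.55, E[X²]=144.043.
E[X] = 0.39·0.428571 + 0.33·4.85 + 0.28·11.55 = 5.00164.
E[X²] = 0.39·0.795918 + 0.33·25.69 + 0.28·144.043 = 49.1202.
Var(X) = E[X²] − (E[X])² = 49.1202 − 25.0164 = 24.1038.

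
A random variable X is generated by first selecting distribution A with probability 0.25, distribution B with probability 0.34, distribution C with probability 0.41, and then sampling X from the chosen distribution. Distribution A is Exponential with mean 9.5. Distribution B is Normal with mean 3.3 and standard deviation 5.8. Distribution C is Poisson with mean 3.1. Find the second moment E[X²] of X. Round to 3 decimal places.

For each component E[X²] = Var + (mean)², giving A: 180.5; B: 44.53; C: 12.71.
Overall E[X²] = 0.25·180.5 + 0.34·44.53 + 0.41·12.71 = 65.4763.

65.476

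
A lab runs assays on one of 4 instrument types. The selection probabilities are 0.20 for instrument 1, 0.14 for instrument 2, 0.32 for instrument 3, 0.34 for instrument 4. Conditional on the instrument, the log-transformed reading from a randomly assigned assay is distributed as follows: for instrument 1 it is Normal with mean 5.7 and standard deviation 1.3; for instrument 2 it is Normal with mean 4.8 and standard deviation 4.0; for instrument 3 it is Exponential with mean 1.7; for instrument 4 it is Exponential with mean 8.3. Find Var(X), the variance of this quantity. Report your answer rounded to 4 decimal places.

34.1847

Per component, 1: μ=5.7, E[X²]=34.18; 2: μ=4.8, E[X²]=39.04; 3: μ=1.7, E[X²]=5.78; 4: μ=8.3, E[X²]=137.78.
E[X] = 0.2·5.7 + 0.14·4.8 + 0.32·1.7 + 0.34·8.3 = 5.178.
E[X²] = 0.2·34.18 + 0.14·39.04 + 0.32·5.78 + 0.34·137.78 = 60.9964.
Var(X) = E[X²] − (E[X])² = 60.9964 − 26.8117 = 34.1847.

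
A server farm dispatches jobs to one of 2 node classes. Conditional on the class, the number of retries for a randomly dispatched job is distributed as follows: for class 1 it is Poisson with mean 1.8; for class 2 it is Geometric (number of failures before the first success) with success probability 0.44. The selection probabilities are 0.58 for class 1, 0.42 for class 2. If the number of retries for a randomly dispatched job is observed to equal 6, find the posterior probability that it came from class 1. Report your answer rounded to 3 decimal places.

0.443

Likelihoods P(X=6 | ·): 1: 0.00780859; 2: 0.01357.
Posterior ∝ prior × likelihood. Numerator for 1: 0.58·0.00780859 = 0.00452898.
Normalizing constant: 0.58·0.00780859 + 0.42·0.01357 = 0.0102284.
P(1 | observation) = 0.00452898 / 0.0102284 = 0.442785.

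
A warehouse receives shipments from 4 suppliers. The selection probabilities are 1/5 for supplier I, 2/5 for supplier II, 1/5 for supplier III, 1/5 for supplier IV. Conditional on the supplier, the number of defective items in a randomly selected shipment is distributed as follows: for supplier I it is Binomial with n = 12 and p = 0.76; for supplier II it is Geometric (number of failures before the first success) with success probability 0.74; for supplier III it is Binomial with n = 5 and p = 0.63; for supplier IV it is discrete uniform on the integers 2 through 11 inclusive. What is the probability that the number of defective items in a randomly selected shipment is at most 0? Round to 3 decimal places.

Conditional on each supplier, P(X ≤ 0): I: 3.65203e-08; II: 0.74; III: 0.0069344; IV: 0.
By total probability, P(X ≤ 0) = 0.2·3.65203e-08 + 0.4·0.74 + 0.2·0.0069344 + 0.2·0 = 0.297387.

0.297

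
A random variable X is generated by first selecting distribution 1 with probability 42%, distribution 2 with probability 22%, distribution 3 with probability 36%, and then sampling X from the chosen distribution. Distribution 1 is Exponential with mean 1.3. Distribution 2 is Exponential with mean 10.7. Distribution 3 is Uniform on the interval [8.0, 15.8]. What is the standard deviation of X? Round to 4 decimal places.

7.2794

Per component, 1: μ=1.3, E[X²]=3.38; 2: μ=10.7, E[X²]=228.98; 3: μ=11.9, E[X²]=146.68.
E[X] = 0.42·1.3 + 0.22·10.7 + 0.36·11.9 = 7.184.
E[X²] = 0.42·3.38 + 0.22·228.98 + 0.36·146.68 = 104.6.
Var(X) = E[X²] − (E[X])² = 104.6 − 51.6099 = 52.9901.
SD(X) = √52.9901 = 7.27943.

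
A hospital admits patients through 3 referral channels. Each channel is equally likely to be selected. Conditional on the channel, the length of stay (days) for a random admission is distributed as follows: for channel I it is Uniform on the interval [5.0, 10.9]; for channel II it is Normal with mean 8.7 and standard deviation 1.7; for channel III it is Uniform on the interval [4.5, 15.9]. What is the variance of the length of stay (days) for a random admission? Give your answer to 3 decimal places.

6.415

Per component, I: μ=7.95, E[X²]=66.1033; II: μ=8.7, E[X²]=78.58; III: μ=10.2, E[X²]=114.87.
E[X] = 0.333333·7.95 + 0.333333·8.7 + 0.333333·10.2 = 8.95.
E[X²] = 0.333333·66.1033 + 0.333333·78.58 + 0.333333·114.87 = 86.5178.
Var(X) = E[X²] − (E[X])² = 86.5178 − 80.1025 = 6.41528.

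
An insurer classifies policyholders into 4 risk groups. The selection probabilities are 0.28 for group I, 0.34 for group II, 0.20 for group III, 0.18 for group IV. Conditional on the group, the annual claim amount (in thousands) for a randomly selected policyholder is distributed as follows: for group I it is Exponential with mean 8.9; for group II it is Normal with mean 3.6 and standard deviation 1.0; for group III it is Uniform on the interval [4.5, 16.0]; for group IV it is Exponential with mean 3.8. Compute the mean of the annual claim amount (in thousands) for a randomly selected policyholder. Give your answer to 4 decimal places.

6.4500

Component means — I: 8.9; II: 3.6; III: 10.25; IV: 3.8.
E[X] = 0.28·8.9 + 0.34·3.6 + 0.2·10.25 + 0.18·3.8 = 6.45.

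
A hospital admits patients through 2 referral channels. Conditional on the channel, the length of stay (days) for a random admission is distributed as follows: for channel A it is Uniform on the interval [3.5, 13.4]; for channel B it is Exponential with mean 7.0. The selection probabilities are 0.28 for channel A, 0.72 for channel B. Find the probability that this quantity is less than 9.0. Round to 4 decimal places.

0.6765

Conditional on each channel, P(X < 9.0): A: 0.555556; B: 0.723547.
By total probability, P(X < 9.0) = 0.28·0.555556 + 0.72·0.723547 = 0.676509.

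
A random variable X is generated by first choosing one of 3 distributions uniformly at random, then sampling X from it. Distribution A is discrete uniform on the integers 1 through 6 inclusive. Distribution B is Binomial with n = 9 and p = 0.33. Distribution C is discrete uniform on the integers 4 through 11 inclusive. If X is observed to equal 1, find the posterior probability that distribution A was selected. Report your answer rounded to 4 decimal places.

Likelihoods P(X=1 | ·): A: 0.166667; B: 0.120602; C: 0.
Posterior ∝ prior × likelihood. Numerator for A: 0.333333·0.166667 = 0.0555556.
Normalizing constant: 0.333333·0.166667 + 0.333333·0.120602 + 0.333333·0 = 0.0957563.
P(A | observation) = 0.0555556 / 0.0957563 = 0.580177.

0.5802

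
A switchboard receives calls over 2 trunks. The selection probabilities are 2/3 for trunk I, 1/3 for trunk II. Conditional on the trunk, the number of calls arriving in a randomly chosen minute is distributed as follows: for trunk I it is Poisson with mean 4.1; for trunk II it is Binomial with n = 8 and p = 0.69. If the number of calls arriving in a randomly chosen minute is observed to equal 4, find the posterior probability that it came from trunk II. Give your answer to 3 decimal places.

Likelihoods P(X=4 | ·): I: 0.195127; II: 0.146535.
Posterior ∝ prior × likelihood. Numerator for II: 0.333333·0.146535 = 0.048845.
Normalizing constant: 0.666667·0.195127 + 0.333333·0.146535 = 0.178929.
P(II | observation) = 0.048845 / 0.178929 = 0.272985.

0.273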